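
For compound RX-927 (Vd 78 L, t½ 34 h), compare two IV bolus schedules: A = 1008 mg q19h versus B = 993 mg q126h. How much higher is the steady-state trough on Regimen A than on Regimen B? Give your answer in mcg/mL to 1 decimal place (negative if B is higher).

26.3 mcg/mL

Regimen A: f = (1/2)^(19/34) ≈ 0.6789; Cmin,ss = (1008/78)·f/(1−f) ≈ 27.323 mcg/mL.
Regimen B: f = (1/2)^(126/34) ≈ 0.0766; Cmin,ss = (993/78)·f/(1−f) ≈ 1.056 mcg/mL.
Difference ≈ 27.323 − 1.056 ≈ 26.267 mcg/mL.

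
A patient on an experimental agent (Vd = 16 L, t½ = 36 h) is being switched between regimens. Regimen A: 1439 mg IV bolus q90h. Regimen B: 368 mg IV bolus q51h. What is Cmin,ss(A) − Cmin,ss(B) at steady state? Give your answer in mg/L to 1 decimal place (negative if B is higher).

5.5 mg/L

Regimen A: f = (1/2)^(90/36) ≈ 0.1768; Cmin,ss = (1439/16)·f/(1−f) ≈ 19.316 mg/L.
Regimen B: f = (1/2)^(51/36) ≈ 0.3746; Cmin,ss = (368/16)·f/(1−f) ≈ 13.776 mg/L.
Difference ≈ 19.316 − 13.776 ≈ 5.540 mg/L.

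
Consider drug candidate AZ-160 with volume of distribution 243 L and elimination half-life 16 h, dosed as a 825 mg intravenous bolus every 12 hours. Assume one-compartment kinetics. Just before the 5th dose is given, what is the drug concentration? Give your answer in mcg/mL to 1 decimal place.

4.4 mcg/mL

f = (1/2)^(τ/t½) = (1/2)^(12/16) ≈ 0.5946.
C₀ = D/Vd = 825/243 ≈ 3.395 mcg/mL.
Before the 5th dose, 4 doses have been given. Superposition: Cmin = C₀·(f + f² + … + f^4).
≈ 3.395 × (0.5946 + 0.3535 + 0.2102 + 0.1250) ≈ 3.395 × 1.2833 ≈ 4.357 mcg/mL.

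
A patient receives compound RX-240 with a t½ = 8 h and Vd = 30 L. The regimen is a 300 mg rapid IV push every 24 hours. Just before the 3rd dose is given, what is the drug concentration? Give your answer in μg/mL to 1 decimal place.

f = (1/2)^(τ/t½) = (1/2)^(24/8) ≈ 0.1250.
C₀ = D/Vd = 300/30 ≈ 10.000 μg/mL.
Before the 3rd dose, 2 doses have been given. Superposition: Cmin = C₀·(f + f²).
≈ 10.000 × (0.1250 + 0.0156) ≈ 10.000 × 0.1406 ≈ 1.406 μg/mL.

1.4 μg/mL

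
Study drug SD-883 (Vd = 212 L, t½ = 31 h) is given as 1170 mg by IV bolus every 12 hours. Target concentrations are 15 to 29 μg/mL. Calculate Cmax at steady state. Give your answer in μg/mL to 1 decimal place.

Over one 12-h interval, 12/31 ≈ 0.3871 half-lives elapse, leaving f ≈ 0.7647 of each dose.
Accumulation ratio R = 1/(1 − f) ≈ 1/0.2353 ≈ 4.2499.
Single-dose peak C₀ = D/Vd = 1170/212 ≈ 5.519 μg/mL.
Steady-state peak Cmax,ss = C₀·R ≈ 5.519 × 4.2499 ≈ 23.455 μg/mL.
Peak 23.5 μg/mL vs MTC 29 μg/mL: below toxic threshold.

23.5 μg/mL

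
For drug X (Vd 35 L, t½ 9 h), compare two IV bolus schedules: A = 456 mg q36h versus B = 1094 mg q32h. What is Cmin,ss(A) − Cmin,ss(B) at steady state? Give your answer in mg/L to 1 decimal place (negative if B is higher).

Regimen A: f = (1/2)^(36/9) ≈ 0.0625; Cmin,ss = (456/35)·f/(1−f) ≈ 0.869 mg/L.
Regimen B: f = (1/2)^(32/9) ≈ 0.0850; Cmin,ss = (1094/35)·f/(1−f) ≈ 2.904 mg/L.
Difference ≈ 0.869 − 2.904 ≈ -2.035 mg/L.

-2.0 mg/L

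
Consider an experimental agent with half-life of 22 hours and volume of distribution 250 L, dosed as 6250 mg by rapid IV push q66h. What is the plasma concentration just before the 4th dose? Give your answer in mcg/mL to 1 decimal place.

f = (1/2)^(τ/t½) = (1/2)^(66/22) ≈ 0.1250.
C₀ = D/Vd = 6250/250 ≈ 25.000 mcg/mL.
Before the 4th dose, 3 doses have been given. Superposition: Cmin = C₀·(f + f² + … + f^3).
≈ 25.000 × (0.1250 + 0.0156 + 0.0020) ≈ 25.000 × 0.1426 ≈ 3.565 mcg/mL.

3.6 mcg/mL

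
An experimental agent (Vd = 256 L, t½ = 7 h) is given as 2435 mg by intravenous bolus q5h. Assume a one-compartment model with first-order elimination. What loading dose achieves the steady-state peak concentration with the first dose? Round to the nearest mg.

6236 mg

f = (1/2)^(5/7) ≈ 0.609507; accumulation ratio R = 1/(1−f) ≈ 2.56087.
Loading dose to hit Cmax,ss on first dose: D_load = D_maint·R ≈ 2435 × 2.56087 ≈ 6235.72 mg.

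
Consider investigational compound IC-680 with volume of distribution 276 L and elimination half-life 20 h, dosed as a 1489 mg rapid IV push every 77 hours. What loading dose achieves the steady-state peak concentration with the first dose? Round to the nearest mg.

1600 mg

f = (1/2)^(77/20) ≈ 0.069348; accumulation ratio R = 1/(1−f) ≈ 1.07452.
Loading dose to hit Cmax,ss on first dose: D_load = D_maint·R ≈ 1489 × 1.07452 ≈ 1599.96 mg.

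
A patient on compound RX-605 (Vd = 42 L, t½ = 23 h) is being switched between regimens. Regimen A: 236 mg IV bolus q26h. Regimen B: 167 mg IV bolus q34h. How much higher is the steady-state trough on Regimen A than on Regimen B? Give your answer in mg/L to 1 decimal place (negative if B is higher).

2.5 mg/L

Regimen A: f = (1/2)^(26/23) ≈ 0.4568; Cmin,ss = (236/42)·f/(1−f) ≈ 4.725 mg/L.
Regimen B: f = (1/2)^(34/23) ≈ 0.3589; Cmin,ss = (167/42)·f/(1−f) ≈ 2.226 mg/L.
Difference ≈ 4.725 − 2.226 ≈ 2.499 mg/L.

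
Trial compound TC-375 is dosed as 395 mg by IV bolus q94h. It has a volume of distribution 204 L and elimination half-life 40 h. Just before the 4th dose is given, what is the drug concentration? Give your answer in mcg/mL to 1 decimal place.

0.5 mcg/mL

f = (1/2)^(τ/t½) = (1/2)^(94/40) ≈ 0.1961.
C₀ = D/Vd = 395/204 ≈ 1.936 mcg/mL.
Before the 4th dose, 3 doses have been given. Superposition: Cmin = C₀·(f + f² + … + f^3).
≈ 1.936 × (0.1961 + 0.0385 + 0.0075) ≈ 1.936 × 0.2421 ≈ 0.469 mcg/mL.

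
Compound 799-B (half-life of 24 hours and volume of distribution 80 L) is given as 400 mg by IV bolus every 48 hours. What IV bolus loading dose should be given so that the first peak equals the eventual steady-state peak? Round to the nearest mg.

533 mg

f = (1/2)^(48/24) ≈ 0.250000; accumulation ratio R = 1/(1−f) ≈ 1.33333.
Loading dose to hit Cmax,ss on first dose: D_load = D_maint·R ≈ 400 × 1.33333 ≈ 533.33 mg.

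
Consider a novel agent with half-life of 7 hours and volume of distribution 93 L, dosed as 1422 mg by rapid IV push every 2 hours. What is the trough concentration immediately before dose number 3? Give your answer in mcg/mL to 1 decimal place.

22.8 mcg/mL

f = (1/2)^(τ/t½) = (1/2)^(2/7) ≈ 0.8203.
C₀ = D/Vd = 1422/93 ≈ 15.290 mcg/mL.
Before the 3rd dose, 2 doses have been given. Superposition: Cmin = C₀·(f + f²).
≈ 15.290 × (0.8203 + 0.6729) ≈ 15.290 × 1.4932 ≈ 22.831 mcg/mL.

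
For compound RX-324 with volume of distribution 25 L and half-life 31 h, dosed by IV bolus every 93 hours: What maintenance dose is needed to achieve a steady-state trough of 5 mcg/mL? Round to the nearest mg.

τ/t½ = 93/31 ≈ 3, so f = (1/2)^(93/31) ≈ 0.125000.
Cmin,ss = (D/Vd)·f/(1−f), so D = Cmin,ss·Vd·(1−f)/f.
D = 5 × 25 × (1−f)/f ≈ 5 × 25 × 7.00000 ≈ 875.00 mg.

875 mg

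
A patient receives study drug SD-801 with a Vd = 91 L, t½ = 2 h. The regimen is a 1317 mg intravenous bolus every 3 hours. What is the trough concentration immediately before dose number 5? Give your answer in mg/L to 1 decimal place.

7.8 mg/L

f = (1/2)^(τ/t½) = (1/2)^(3/2) ≈ 0.3536.
C₀ = D/Vd = 1317/91 ≈ 14.473 mg/L.
Before the 5th dose, 4 doses have been given. Superposition: Cmin = C₀·(f + f² + … + f^4).
≈ 14.473 × (0.3536 + 0.1250 + 0.0442 + 0.0156) ≈ 14.473 × 0.5384 ≈ 7.792 mg/L.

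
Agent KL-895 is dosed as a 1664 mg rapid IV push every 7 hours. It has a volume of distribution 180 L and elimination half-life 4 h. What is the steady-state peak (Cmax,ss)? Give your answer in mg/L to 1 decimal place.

τ/t½ = 7/4 ≈ 1.75, so fraction remaining f = (1/2)^(7/4) ≈ 0.2973.
At steady state, accumulation factor R = 1/(1 − e^(−kτ)) ≈ 1.4231.
Single-dose peak C₀ = D/Vd = 1664/180 ≈ 9.244 mg/L.
Steady-state peak Cmax,ss = C₀·R ≈ 9.244 × 1.4231 ≈ 13.155 mg/L.

13.2 mg/L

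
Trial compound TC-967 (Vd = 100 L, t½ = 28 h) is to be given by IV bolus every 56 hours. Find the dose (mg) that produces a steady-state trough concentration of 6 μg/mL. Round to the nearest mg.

τ/t½ = 56/28 ≈ 2, so f = (1/2)^(56/28) ≈ 0.250000.
Cmin,ss = (D/Vd)·f/(1−f), so D = Cmin,ss·Vd·(1−f)/f.
D = 6 × 100 × (1−f)/f ≈ 6 × 100 × 3.00000 ≈ 1800.00 mg.

1800 mg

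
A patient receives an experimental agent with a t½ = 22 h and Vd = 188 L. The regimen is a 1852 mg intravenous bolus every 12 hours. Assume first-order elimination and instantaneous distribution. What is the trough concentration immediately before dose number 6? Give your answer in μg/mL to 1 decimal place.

18.2 μg/mL

f = (1/2)^(τ/t½) = (1/2)^(12/22) ≈ 0.6852.
C₀ = D/Vd = 1852/188 ≈ 9.851 μg/mL.
Before the 6th dose, 5 doses have been given. Superposition: Cmin = C₀·(f + f² + … + f^5).
≈ 9.851 × (0.6852 + 0.4695 + 0.3217 + 0.2204 + 0.1510) ≈ 9.851 × 1.8478 ≈ 18.203 μg/mL.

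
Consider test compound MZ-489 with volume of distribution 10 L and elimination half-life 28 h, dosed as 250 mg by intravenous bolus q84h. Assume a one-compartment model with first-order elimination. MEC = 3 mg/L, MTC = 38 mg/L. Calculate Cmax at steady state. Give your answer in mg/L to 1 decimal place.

The dosing interval is 3 half-lives, so f = 2^(−3) = 0.125.
At steady state, R = 1/(1 − 0.125) = 8/7.
Single-dose peak C₀ = D/Vd = 250/10 = 25 mg/L.
Steady-state peak Cmax,ss = C₀·R = 25 × 8/7 ≈ 28.571 mg/L.
Peak 28.6 mg/L vs MTC 38 mg/L: below toxic threshold.

28.6 mg/L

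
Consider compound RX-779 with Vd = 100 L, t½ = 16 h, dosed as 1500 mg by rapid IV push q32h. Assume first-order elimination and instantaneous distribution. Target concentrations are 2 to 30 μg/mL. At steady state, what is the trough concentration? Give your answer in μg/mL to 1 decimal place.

The dosing interval is 2 half-lives, so f = 2^(−2) = 0.25.
Accumulation ratio R = 1/(1 − f) = 1/0.75 = 4/3.
Single-dose peak C₀ = D/Vd = 1500/100 = 15 μg/mL.
Steady-state peak Cmax,ss = C₀·R = 15 × 4/3 ≈ 20.000 μg/mL.
Steady-state trough Cmin,ss = Cmax,ss·f ≈ 20.000 × 0.25 ≈ 5.000 μg/mL.
Trough 5.0 μg/mL vs MEC 2 μg/mL: adequate.

5.0 μg/mL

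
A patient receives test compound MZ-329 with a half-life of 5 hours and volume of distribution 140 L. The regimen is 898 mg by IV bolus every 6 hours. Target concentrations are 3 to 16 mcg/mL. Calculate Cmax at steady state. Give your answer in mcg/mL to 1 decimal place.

Over one 6-h interval, 6/5 ≈ 1.2 half-lives elapse, leaving f ≈ 0.4353 of each dose.
At steady state, accumulation factor R = 1/(1 − e^(−kτ)) ≈ 1.7709.
Each bolus raises the concentration by D/Vd = 898/140 ≈ 6.414 mcg/mL.
Cmax,ss = C₀/(1 − f) ≈ 6.414/0.5647 ≈ 11.358 mcg/mL.
Peak 11.4 mcg/mL vs MTC 16 mcg/mL: below toxic threshold.

11.4 mcg/mL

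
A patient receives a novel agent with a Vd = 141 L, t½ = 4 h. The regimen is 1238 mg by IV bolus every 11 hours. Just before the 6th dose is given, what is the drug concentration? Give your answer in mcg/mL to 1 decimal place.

1.5 mcg/mL

f = (1/2)^(τ/t½) = (1/2)^(11/4) ≈ 0.1487.
C₀ = D/Vd = 1238/141 ≈ 8.780 mcg/mL.
Before the 6th dose, 5 doses have been given. Superposition: Cmin = C₀·(f + f² + … + f^5).
≈ 8.780 × (0.1487 + 0.0221 + 0.0033 + 0.0005 + 0.0001) ≈ 8.780 × 0.1747 ≈ 1.534 mcg/mL.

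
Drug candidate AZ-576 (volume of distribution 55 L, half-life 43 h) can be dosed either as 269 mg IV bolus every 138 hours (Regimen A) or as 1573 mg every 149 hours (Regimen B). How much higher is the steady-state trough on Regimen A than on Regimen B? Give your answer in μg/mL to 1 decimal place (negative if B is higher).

Regimen A: f = (1/2)^(138/43) ≈ 0.1081; Cmin,ss = (269/55)·f/(1−f) ≈ 0.593 μg/mL.
Regimen B: f = (1/2)^(149/43) ≈ 0.0906; Cmin,ss = (1573/55)·f/(1−f) ≈ 2.849 μg/mL.
Difference ≈ 0.593 − 2.849 ≈ -2.256 μg/mL.

-2.3 μg/mL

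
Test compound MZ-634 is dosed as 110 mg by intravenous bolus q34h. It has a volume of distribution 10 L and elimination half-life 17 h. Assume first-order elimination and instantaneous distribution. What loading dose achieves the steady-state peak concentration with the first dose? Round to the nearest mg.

147 mg

f = (1/2)^(34/17) ≈ 0.250000; accumulation ratio R = 1/(1−f) ≈ 1.33333.
Loading dose to hit Cmax,ss on first dose: D_load = D_maint·R ≈ 110 × 1.33333 ≈ 146.67 mg.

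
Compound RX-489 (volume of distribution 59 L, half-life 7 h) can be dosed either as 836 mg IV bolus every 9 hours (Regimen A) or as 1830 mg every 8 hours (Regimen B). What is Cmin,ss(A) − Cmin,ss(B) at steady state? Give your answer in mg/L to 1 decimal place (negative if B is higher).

Regimen A: f = (1/2)^(9/7) ≈ 0.4102; Cmin,ss = (836/59)·f/(1−f) ≈ 9.855 mg/L.
Regimen B: f = (1/2)^(8/7) ≈ 0.4529; Cmin,ss = (1830/59)·f/(1−f) ≈ 25.676 mg/L.
Difference ≈ 9.855 − 25.676 ≈ -15.821 mg/L.

-15.8 mg/L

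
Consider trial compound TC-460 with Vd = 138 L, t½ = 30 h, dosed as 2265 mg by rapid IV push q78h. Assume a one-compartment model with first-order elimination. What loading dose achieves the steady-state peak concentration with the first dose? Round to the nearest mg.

2712 mg

f = (1/2)^(78/30) ≈ 0.164938; accumulation ratio R = 1/(1−f) ≈ 1.19752.
Loading dose to hit Cmax,ss on first dose: D_load = D_maint·R ≈ 2265 × 1.19752 ≈ 2712.38 mg.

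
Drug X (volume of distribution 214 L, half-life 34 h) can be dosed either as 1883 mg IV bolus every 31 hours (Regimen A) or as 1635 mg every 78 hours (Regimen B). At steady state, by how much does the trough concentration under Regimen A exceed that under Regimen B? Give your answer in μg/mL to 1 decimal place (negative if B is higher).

8.0 μg/mL

Regimen A: f = (1/2)^(31/34) ≈ 0.5315; Cmin,ss = (1883/214)·f/(1−f) ≈ 9.982 μg/mL.
Regimen B: f = (1/2)^(78/34) ≈ 0.2039; Cmin,ss = (1635/214)·f/(1−f) ≈ 1.957 μg/mL.
Difference ≈ 9.982 − 1.957 ≈ 8.025 μg/mL.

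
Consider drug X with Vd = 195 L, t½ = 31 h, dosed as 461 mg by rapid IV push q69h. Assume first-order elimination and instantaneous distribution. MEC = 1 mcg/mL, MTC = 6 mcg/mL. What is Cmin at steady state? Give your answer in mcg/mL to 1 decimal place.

0.6 mcg/mL

Over one 69-h interval, 69/31 ≈ 2.2258 half-lives elapse, leaving f ≈ 0.2138 of each dose.
Single-dose peak C₀ = D/Vd = 461/195 ≈ 2.364 mcg/mL.
Steady-state trough Cmin,ss = C₀·f/(1−f) ≈ 2.364 × 0.2138/0.7862 ≈ 0.643 mcg/mL.
Trough 0.6 mcg/mL vs MEC 1 mcg/mL: subtherapeutic.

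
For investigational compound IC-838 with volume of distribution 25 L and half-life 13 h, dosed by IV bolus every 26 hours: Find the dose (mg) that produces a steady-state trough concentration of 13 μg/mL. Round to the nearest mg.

τ/t½ = 26/13 ≈ 2, so f = (1/2)^(26/13) ≈ 0.250000.
Cmin,ss = (D/Vd)·f/(1−f), so D = Cmin,ss·Vd·(1−f)/f.
D = 13 × 25 × (1−f)/f ≈ 13 × 25 × 3.00000 ≈ 975.00 mg.

975 mg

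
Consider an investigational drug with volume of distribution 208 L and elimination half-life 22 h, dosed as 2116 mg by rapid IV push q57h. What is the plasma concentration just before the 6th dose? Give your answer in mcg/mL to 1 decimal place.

2.0 mcg/mL

f = (1/2)^(τ/t½) = (1/2)^(57/22) ≈ 0.1660.
C₀ = D/Vd = 2116/208 ≈ 10.173 mcg/mL.
Before the 6th dose, 5 doses have been given. Superposition: Cmin = C₀·(f + f² + … + f^5).
≈ 10.173 × (0.1660 + 0.0276 + 0.0046 + 0.0008 + 0.0001) ≈ 10.173 × 0.1991 ≈ 2.025 mcg/mL.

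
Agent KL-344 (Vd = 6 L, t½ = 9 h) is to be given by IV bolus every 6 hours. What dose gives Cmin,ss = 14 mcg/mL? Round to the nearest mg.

τ/t½ = 6/9 ≈ 0.66667, so f = (1/2)^(6/9) ≈ 0.629961.
Cmin,ss = (D/Vd)·f/(1−f), so D = Cmin,ss·Vd·(1−f)/f.
D = 14 × 6 × (1−f)/f ≈ 14 × 6 × 0.58740 ≈ 49.34 mg.

49 mg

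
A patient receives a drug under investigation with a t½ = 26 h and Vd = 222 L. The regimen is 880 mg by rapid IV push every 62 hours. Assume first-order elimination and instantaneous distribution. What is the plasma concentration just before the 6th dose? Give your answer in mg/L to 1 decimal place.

0.9 mg/L

f = (1/2)^(τ/t½) = (1/2)^(62/26) ≈ 0.1915.
C₀ = D/Vd = 880/222 ≈ 3.964 mg/L.
Before the 6th dose, 5 doses have been given. Superposition: Cmin = C₀·(f + f² + … + f^5).
≈ 3.964 × (0.1915 + 0.0367 + 0.0070 + 0.0013 + 0.0003) ≈ 3.964 × 0.2368 ≈ 0.939 mg/L.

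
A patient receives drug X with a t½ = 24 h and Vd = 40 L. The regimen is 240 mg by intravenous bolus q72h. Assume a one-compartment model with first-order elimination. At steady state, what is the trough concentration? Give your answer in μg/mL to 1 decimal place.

0.9 μg/mL

The dosing interval is 3 half-lives, so f = 2^(−3) = 0.125.
At steady state, R = 1/(1 − 0.125) = 8/7.
Single-dose peak C₀ = D/Vd = 240/40 = 6 μg/mL.
Steady-state peak Cmax,ss = C₀·R = 6 × 8/7 ≈ 6.857 μg/mL.
Steady-state trough Cmin,ss = Cmax,ss·f ≈ 6.857 × 0.125 ≈ 0.857 μg/mL.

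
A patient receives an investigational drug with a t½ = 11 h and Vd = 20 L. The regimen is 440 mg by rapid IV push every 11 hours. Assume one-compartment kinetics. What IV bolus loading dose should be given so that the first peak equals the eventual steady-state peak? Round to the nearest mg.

880 mg

f = (1/2)^(11/11) ≈ 0.500000; accumulation ratio R = 1/(1−f) ≈ 2.00000.
Loading dose to hit Cmax,ss on first dose: D_load = D_maint·R ≈ 440 × 2.00000 ≈ 880.00 mg.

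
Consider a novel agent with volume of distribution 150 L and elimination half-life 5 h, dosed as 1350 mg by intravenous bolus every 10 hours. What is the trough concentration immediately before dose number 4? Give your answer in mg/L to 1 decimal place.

f = (1/2)^(τ/t½) = (1/2)^(10/5) ≈ 0.2500.
C₀ = D/Vd = 1350/150 ≈ 9.000 mg/L.
Before the 4th dose, 3 doses have been given. Superposition: Cmin = C₀·(f + f² + … + f^3).
≈ 9.000 × (0.2500 + 0.0625 + 0.0156) ≈ 9.000 × 0.3281 ≈ 2.953 mg/L.

3.0 mg/L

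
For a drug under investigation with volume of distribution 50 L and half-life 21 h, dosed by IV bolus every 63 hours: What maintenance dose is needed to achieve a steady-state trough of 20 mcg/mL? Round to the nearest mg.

7000 mg

τ/t½ = 63/21 ≈ 3, so f = (1/2)^(63/21) ≈ 0.125000.
Cmin,ss = (D/Vd)·f/(1−f), so D = Cmin,ss·Vd·(1−f)/f.
D = 20 × 50 × (1−f)/f ≈ 20 × 50 × 7.00000 ≈ 7000.00 mg.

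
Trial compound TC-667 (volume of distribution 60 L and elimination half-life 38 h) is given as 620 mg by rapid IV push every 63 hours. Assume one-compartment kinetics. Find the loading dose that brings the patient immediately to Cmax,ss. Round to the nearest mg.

f = (1/2)^(63/38) ≈ 0.316901; accumulation ratio R = 1/(1−f) ≈ 1.46392.
Loading dose to hit Cmax,ss on first dose: D_load = D_maint·R ≈ 620 × 1.46392 ≈ 907.63 mg.

908 mg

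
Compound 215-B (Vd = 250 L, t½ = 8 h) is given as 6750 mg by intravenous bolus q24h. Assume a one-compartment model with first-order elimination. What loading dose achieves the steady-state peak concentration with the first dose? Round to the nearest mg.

f = (1/2)^(24/8) ≈ 0.125000; accumulation ratio R = 1/(1−f) ≈ 1.14286.
Loading dose to hit Cmax,ss on first dose: D_load = D_maint·R ≈ 6750 × 1.14286 ≈ 7714.31 mg.

7714 mg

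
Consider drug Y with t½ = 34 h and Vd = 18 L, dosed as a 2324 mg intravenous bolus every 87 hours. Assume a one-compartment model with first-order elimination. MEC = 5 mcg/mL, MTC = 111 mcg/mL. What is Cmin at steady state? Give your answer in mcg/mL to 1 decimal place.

26.4 mcg/mL

τ/t½ = 87/34 ≈ 2.5588, so fraction remaining f = (1/2)^(87/34) ≈ 0.1697.
At steady state, accumulation factor R = 1/(1 − e^(−kτ)) ≈ 1.2044.
Each bolus raises the concentration by D/Vd = 2324/18 ≈ 129.111 mcg/mL.
Cmax,ss = C₀/(1 − f) ≈ 129.111/0.8303 ≈ 155.499 mcg/mL.
Steady-state trough Cmin,ss = Cmax,ss·f ≈ 155.499 × 0.1697 ≈ 26.388 mcg/mL.
Trough 26.4 mcg/mL vs MEC 5 mcg/mL: adequate.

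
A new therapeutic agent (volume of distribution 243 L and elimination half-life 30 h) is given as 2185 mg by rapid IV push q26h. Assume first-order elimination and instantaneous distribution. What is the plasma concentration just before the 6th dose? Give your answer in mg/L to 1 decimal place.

10.4 mg/L

f = (1/2)^(τ/t½) = (1/2)^(26/30) ≈ 0.5484.
C₀ = D/Vd = 2185/243 ≈ 8.992 mg/L.
Before the 6th dose, 5 doses have been given. Superposition: Cmin = C₀·(f + f² + … + f^5).
≈ 8.992 × (0.5484 + 0.3007 + 0.1649 + 0.0904 + 0.0496) ≈ 8.992 × 1.1540 ≈ 10.377 mg/L.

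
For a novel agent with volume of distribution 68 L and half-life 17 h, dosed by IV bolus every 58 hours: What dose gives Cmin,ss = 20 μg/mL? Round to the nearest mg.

13114 mg

τ/t½ = 58/17 ≈ 3.4118, so f = (1/2)^(58/17) ≈ 0.093963.
Cmin,ss = (D/Vd)·f/(1−f), so D = Cmin,ss·Vd·(1−f)/f.
D = 20 × 68 × (1−f)/f ≈ 20 × 68 × 9.64249 ≈ 13113.79 mg.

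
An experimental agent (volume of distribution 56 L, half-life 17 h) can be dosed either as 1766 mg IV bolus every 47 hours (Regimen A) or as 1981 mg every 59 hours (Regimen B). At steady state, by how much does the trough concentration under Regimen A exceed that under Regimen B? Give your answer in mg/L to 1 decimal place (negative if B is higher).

Regimen A: f = (1/2)^(47/17) ≈ 0.1471; Cmin,ss = (1766/56)·f/(1−f) ≈ 5.439 mg/L.
Regimen B: f = (1/2)^(59/17) ≈ 0.0902; Cmin,ss = (1981/56)·f/(1−f) ≈ 3.507 mg/L.
Difference ≈ 5.439 − 3.507 ≈ 1.932 mg/L.

1.9 mg/L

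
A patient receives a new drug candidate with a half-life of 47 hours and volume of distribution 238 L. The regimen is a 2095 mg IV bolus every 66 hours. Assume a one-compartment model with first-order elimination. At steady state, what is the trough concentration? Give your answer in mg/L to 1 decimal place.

τ/t½ = 66/47 ≈ 1.4043, so fraction remaining f = (1/2)^(66/47) ≈ 0.3778.
Accumulation ratio R = 1/(1 − f) ≈ 1/0.6222 ≈ 1.6072.
Single-dose peak C₀ = D/Vd = 2095/238 ≈ 8.803 mg/L.
Steady-state peak Cmax,ss = C₀·R ≈ 8.803 × 1.6072 ≈ 14.148 mg/L.
One interval later, Cmin,ss = Cmax,ss·e^(−kτ) ≈ 14.148 × 0.3778 ≈ 5.345 mg/L.

5.3 mg/L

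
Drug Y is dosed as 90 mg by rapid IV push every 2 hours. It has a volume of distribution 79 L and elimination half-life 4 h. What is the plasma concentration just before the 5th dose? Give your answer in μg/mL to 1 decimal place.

f = (1/2)^(τ/t½) = (1/2)^(2/4) ≈ 0.7071.
C₀ = D/Vd = 90/79 ≈ 1.139 μg/mL.
Before the 5th dose, 4 doses have been given. Superposition: Cmin = C₀·(f + f² + … + f^4).
≈ 1.139 × (0.7071 + 0.5000 + 0.3535 + 0.2500) ≈ 1.139 × 1.8106 ≈ 2.062 μg/mL.

2.1 μg/mL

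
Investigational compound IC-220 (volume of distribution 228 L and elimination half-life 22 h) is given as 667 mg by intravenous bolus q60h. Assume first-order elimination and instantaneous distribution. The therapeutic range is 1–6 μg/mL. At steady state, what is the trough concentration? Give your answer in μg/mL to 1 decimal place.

0.5 μg/mL

Over one 60-h interval, 60/22 ≈ 2.7273 half-lives elapse, leaving f ≈ 0.1510 of each dose.
Accumulation ratio R = 1/(1 − f) ≈ 1/0.8490 ≈ 1.1779.
Single-dose peak C₀ = D/Vd = 667/228 ≈ 2.925 μg/mL.
Steady-state peak Cmax,ss = C₀·R ≈ 2.925 × 1.1779 ≈ 3.445 μg/mL.
Steady-state trough Cmin,ss = Cmax,ss·f ≈ 3.445 × 0.1510 ≈ 0.520 μg/mL.
Trough 0.5 μg/mL vs MEC 1 μg/mL: subtherapeutic.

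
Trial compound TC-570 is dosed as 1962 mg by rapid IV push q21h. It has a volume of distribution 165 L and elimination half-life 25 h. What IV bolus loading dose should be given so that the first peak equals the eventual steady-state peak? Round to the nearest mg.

4445 mg

f = (1/2)^(21/25) ≈ 0.558644; accumulation ratio R = 1/(1−f) ≈ 2.26574.
Loading dose to hit Cmax,ss on first dose: D_load = D_maint·R ≈ 1962 × 2.26574 ≈ 4445.38 mg.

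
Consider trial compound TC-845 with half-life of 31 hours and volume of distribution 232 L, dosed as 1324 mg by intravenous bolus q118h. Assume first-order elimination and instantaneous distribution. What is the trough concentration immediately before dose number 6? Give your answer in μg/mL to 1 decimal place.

f = (1/2)^(τ/t½) = (1/2)^(118/31) ≈ 0.0715.
C₀ = D/Vd = 1324/232 ≈ 5.707 μg/mL.
Before the 6th dose, 5 doses have been given. Superposition: Cmin = C₀·(f + f² + … + f^5).
≈ 5.707 × (0.0715 + 0.0051 + 0.0004 + 0.0000 + 0.0000) ≈ 5.707 × 0.0770 ≈ 0.439 μg/mL.

0.4 μg/mL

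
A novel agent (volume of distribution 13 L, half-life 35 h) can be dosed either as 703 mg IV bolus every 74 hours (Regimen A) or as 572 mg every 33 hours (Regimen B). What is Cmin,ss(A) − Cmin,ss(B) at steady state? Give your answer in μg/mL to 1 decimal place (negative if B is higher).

-31.5 μg/mL

Regimen A: f = (1/2)^(74/35) ≈ 0.2310; Cmin,ss = (703/13)·f/(1−f) ≈ 16.244 μg/mL.
Regimen B: f = (1/2)^(33/35) ≈ 0.5202; Cmin,ss = (572/13)·f/(1−f) ≈ 47.705 μg/mL.
Difference ≈ 16.244 − 47.705 ≈ -31.461 μg/mL.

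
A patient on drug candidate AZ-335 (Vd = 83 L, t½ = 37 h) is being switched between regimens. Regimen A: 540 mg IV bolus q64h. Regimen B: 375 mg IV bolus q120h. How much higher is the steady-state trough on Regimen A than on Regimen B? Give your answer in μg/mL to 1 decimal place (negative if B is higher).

2.3 μg/mL

Regimen A: f = (1/2)^(64/37) ≈ 0.3015; Cmin,ss = (540/83)·f/(1−f) ≈ 2.808 μg/mL.
Regimen B: f = (1/2)^(120/37) ≈ 0.1056; Cmin,ss = (375/83)·f/(1−f) ≈ 0.533 μg/mL.
Difference ≈ 2.808 − 0.533 ≈ 2.275 μg/mL.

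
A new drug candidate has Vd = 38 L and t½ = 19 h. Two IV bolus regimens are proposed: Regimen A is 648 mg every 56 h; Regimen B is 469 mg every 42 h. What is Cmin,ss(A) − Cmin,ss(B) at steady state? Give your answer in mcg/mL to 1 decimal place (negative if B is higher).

-0.9 mcg/mL

Regimen A: f = (1/2)^(56/19) ≈ 0.1296; Cmin,ss = (648/38)·f/(1−f) ≈ 2.539 mcg/mL.
Regimen B: f = (1/2)^(42/19) ≈ 0.2161; Cmin,ss = (469/38)·f/(1−f) ≈ 3.402 mcg/mL.
Difference ≈ 2.539 − 3.402 ≈ -0.863 mcg/mL.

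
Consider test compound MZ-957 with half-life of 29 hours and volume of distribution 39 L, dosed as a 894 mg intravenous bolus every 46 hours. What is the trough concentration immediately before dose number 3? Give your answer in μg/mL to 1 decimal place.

10.2 μg/mL

f = (1/2)^(τ/t½) = (1/2)^(46/29) ≈ 0.3330.
C₀ = D/Vd = 894/39 ≈ 22.923 μg/mL.
Before the 3rd dose, 2 doses have been given. Superposition: Cmin = C₀·(f + f²).
≈ 22.923 × (0.3330 + 0.1109) ≈ 22.923 × 0.4439 ≈ 10.176 μg/mL.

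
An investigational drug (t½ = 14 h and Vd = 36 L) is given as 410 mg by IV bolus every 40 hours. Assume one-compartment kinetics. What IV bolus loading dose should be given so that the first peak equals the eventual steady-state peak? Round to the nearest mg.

f = (1/2)^(40/14) ≈ 0.138011; accumulation ratio R = 1/(1−f) ≈ 1.16011.
Loading dose to hit Cmax,ss on first dose: D_load = D_maint·R ≈ 410 × 1.16011 ≈ 475.65 mg.

476 mg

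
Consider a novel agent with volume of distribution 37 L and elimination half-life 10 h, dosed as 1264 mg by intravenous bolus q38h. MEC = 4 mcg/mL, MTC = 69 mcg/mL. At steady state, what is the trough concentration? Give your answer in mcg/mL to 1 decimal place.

2.6 mcg/mL

τ/t½ = 38/10 ≈ 3.8, so fraction remaining f = (1/2)^(38/10) ≈ 0.0718.
Each bolus raises the concentration by D/Vd = 1264/37 ≈ 34.162 mcg/mL.
Steady-state trough Cmin,ss = C₀·f/(1−f) ≈ 34.162 × 0.0718/0.9282 ≈ 2.643 mcg/mL.
Trough 2.6 mcg/mL vs MEC 4 mcg/mL: subtherapeutic.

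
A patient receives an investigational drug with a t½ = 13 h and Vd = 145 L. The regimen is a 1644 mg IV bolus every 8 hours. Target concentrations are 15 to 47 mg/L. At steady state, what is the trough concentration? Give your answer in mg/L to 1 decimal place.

21.3 mg/L

Over one 8-h interval, 8/13 ≈ 0.61538 half-lives elapse, leaving f ≈ 0.6528 of each dose.
Each bolus raises the concentration by D/Vd = 1644/145 ≈ 11.338 mg/L.
Steady-state trough Cmin,ss = C₀·f/(1−f) ≈ 11.338 × 0.6528/0.3472 ≈ 21.318 mg/L.
Trough 21.3 mg/L vs MEC 15 mg/L: adequate.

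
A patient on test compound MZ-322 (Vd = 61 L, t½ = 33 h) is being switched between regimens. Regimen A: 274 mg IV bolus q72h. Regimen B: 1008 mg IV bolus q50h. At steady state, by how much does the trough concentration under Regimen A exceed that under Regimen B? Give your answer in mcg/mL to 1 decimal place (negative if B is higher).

-7.6 mcg/mL

Regimen A: f = (1/2)^(72/33) ≈ 0.2204; Cmin,ss = (274/61)·f/(1−f) ≈ 1.270 mcg/mL.
Regimen B: f = (1/2)^(50/33) ≈ 0.3499; Cmin,ss = (1008/61)·f/(1−f) ≈ 8.894 mcg/mL.
Difference ≈ 1.270 − 8.894 ≈ -7.624 mcg/mL.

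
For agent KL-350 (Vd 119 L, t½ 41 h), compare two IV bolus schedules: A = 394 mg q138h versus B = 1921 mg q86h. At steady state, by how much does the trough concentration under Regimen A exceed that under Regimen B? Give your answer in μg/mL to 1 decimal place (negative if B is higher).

-4.6 μg/mL

Regimen A: f = (1/2)^(138/41) ≈ 0.0970; Cmin,ss = (394/119)·f/(1−f) ≈ 0.356 μg/mL.
Regimen B: f = (1/2)^(86/41) ≈ 0.2337; Cmin,ss = (1921/119)·f/(1−f) ≈ 4.923 μg/mL.
Difference ≈ 0.356 − 4.923 ≈ -4.567 μg/mL.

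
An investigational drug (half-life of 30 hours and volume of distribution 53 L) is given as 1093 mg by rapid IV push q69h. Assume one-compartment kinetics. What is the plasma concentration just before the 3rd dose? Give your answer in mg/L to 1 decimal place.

f = (1/2)^(τ/t½) = (1/2)^(69/30) ≈ 0.2031.
C₀ = D/Vd = 1093/53 ≈ 20.623 mg/L.
Before the 3rd dose, 2 doses have been given. Superposition: Cmin = C₀·(f + f²).
≈ 20.623 × (0.2031 + 0.0412) ≈ 20.623 × 0.2443 ≈ 5.038 mg/L.

5.0 mg/L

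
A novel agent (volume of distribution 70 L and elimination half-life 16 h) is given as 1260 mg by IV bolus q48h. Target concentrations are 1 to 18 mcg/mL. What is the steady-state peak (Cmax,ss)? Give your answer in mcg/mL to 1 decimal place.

20.6 mcg/mL

τ = 48 h = 3 half-lives, so f = (1/2)^3 = 0.125.
Accumulation ratio R = 1/(1 − f) = 1/0.875 = 8/7.
Single-dose peak C₀ = D/Vd = 1260/70 = 18 mcg/mL.
Steady-state peak Cmax,ss = C₀·R = 18 × 8/7 ≈ 20.571 mcg/mL.
Peak 20.6 mcg/mL vs MTC 18 mcg/mL: exceeds toxic threshold.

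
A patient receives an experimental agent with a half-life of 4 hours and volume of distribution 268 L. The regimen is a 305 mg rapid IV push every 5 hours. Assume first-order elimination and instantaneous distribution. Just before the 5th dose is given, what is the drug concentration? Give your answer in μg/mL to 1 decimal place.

0.8 μg/mL

f = (1/2)^(τ/t½) = (1/2)^(5/4) ≈ 0.4204.
C₀ = D/Vd = 305/268 ≈ 1.138 μg/mL.
Before the 5th dose, 4 doses have been given. Superposition: Cmin = C₀·(f + f² + … + f^4).
≈ 1.138 × (0.4204 + 0.1767 + 0.0743 + 0.0312) ≈ 1.138 × 0.7026 ≈ 0.800 μg/mL.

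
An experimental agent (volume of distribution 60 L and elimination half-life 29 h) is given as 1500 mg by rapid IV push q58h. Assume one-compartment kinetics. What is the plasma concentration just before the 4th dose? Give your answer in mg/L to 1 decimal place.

8.2 mg/L

f = (1/2)^(τ/t½) = (1/2)^(58/29) ≈ 0.2500.
C₀ = D/Vd = 1500/60 ≈ 25.000 mg/L.
Before the 4th dose, 3 doses have been given. Superposition: Cmin = C₀·(f + f² + … + f^3).
≈ 25.000 × (0.2500 + 0.0625 + 0.0156) ≈ 25.000 × 0.3281 ≈ 8.203 mg/L.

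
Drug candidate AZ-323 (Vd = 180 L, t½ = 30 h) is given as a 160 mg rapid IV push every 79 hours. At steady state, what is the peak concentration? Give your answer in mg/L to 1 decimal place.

1.1 mg/L

k = ln2/t½ = ln2/30 ≈ 0.023105 h⁻¹; fraction remaining f = e^(−kτ) = e^(−0.023105×79) ≈ 0.1612.
At steady state, accumulation factor R = 1/(1 − e^(−kτ)) ≈ 1.1922.
Each bolus raises the concentration by D/Vd = 160/180 ≈ 0.889 mg/L.
Cmax,ss = C₀/(1 − f) ≈ 0.889/0.8388 ≈ 1.060 mg/L.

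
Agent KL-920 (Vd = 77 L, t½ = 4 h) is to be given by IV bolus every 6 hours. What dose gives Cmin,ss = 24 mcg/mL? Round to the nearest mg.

τ/t½ = 6/4 ≈ 1.5, so f = (1/2)^(6/4) ≈ 0.353553.
Cmin,ss = (D/Vd)·f/(1−f), so D = Cmin,ss·Vd·(1−f)/f.
D = 24 × 77 × (1−f)/f ≈ 24 × 77 × 1.82843 ≈ 3378.94 mg.

3379 mg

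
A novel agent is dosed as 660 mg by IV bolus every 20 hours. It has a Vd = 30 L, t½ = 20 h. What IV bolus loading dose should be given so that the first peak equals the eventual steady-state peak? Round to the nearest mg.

f = (1/2)^(20/20) ≈ 0.500000; accumulation ratio R = 1/(1−f) ≈ 2.00000.
Loading dose to hit Cmax,ss on first dose: D_load = D_maint·R ≈ 660 × 2.00000 ≈ 1320.00 mg.

1320 mg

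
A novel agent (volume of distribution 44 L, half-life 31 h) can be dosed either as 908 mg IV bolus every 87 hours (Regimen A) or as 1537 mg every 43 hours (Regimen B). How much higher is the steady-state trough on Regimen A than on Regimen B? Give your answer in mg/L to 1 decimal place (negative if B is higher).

Regimen A: f = (1/2)^(87/31) ≈ 0.1429; Cmin,ss = (908/44)·f/(1−f) ≈ 3.441 mg/L.
Regimen B: f = (1/2)^(43/31) ≈ 0.3823; Cmin,ss = (1537/44)·f/(1−f) ≈ 21.620 mg/L.
Difference ≈ 3.441 − 21.620 ≈ -18.179 mg/L.

-18.2 mg/L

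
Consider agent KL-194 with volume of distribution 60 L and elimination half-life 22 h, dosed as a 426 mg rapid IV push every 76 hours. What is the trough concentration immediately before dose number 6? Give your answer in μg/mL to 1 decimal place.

f = (1/2)^(τ/t½) = (1/2)^(76/22) ≈ 0.0912.
C₀ = D/Vd = 426/60 ≈ 7.100 μg/mL.
Before the 6th dose, 5 doses have been given. Superposition: Cmin = C₀·(f + f² + … + f^5).
≈ 7.100 × (0.0912 + 0.0083 + 0.0008 + 0.0001 + 0.0000) ≈ 7.100 × 0.1004 ≈ 0.713 μg/mL.

0.7 μg/mL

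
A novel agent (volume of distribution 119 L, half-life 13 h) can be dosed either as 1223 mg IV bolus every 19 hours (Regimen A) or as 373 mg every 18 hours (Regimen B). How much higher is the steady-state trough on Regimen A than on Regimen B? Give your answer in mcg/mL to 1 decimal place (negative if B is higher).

Regimen A: f = (1/2)^(19/13) ≈ 0.3631; Cmin,ss = (1223/119)·f/(1−f) ≈ 5.859 mcg/mL.
Regimen B: f = (1/2)^(18/13) ≈ 0.3830; Cmin,ss = (373/119)·f/(1−f) ≈ 1.946 mcg/mL.
Difference ≈ 5.859 − 1.946 ≈ 3.913 mcg/mL.

3.9 mcg/mL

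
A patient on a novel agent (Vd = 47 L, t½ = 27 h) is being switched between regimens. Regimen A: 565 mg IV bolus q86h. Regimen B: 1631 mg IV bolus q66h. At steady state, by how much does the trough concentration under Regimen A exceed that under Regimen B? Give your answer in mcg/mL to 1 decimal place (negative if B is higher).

-6.3 mcg/mL

Regimen A: f = (1/2)^(86/27) ≈ 0.1099; Cmin,ss = (565/47)·f/(1−f) ≈ 1.484 mcg/mL.
Regimen B: f = (1/2)^(66/27) ≈ 0.1837; Cmin,ss = (1631/47)·f/(1−f) ≈ 7.809 mcg/mL.
Difference ≈ 1.484 − 7.809 ≈ -6.325 mcg/mL.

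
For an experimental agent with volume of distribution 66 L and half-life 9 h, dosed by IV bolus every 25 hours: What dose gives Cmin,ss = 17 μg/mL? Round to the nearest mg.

6573 mg

τ/t½ = 25/9 ≈ 2.7778, so f = (1/2)^(25/9) ≈ 0.145816.
Cmin,ss = (D/Vd)·f/(1−f), so D = Cmin,ss·Vd·(1−f)/f.
D = 17 × 66 × (1−f)/f ≈ 17 × 66 × 5.85796 ≈ 6572.63 mg.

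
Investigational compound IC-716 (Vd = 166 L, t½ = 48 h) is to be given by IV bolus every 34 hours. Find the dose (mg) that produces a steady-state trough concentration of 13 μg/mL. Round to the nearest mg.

τ/t½ = 34/48 ≈ 0.70833, so f = (1/2)^(34/48) ≈ 0.612027.
Cmin,ss = (D/Vd)·f/(1−f), so D = Cmin,ss·Vd·(1−f)/f.
D = 13 × 166 × (1−f)/f ≈ 13 × 166 × 0.63391 ≈ 1367.98 mg.

1368 mg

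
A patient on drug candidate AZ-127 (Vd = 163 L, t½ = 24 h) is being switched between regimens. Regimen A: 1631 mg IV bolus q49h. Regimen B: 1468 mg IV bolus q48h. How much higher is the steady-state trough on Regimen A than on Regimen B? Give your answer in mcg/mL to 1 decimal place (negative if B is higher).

Regimen A: f = (1/2)^(49/24) ≈ 0.2429; Cmin,ss = (1631/163)·f/(1−f) ≈ 3.210 mcg/mL.
Regimen B: f = (1/2)^(48/24) ≈ 0.2500; Cmin,ss = (1468/163)·f/(1−f) ≈ 3.002 mcg/mL.
Difference ≈ 3.210 − 3.002 ≈ 0.208 mcg/mL.

0.2 mcg/mL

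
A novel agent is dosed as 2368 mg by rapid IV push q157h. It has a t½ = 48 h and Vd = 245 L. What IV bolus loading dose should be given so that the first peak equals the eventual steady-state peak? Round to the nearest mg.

f = (1/2)^(157/48) ≈ 0.103605; accumulation ratio R = 1/(1−f) ≈ 1.11558.
Loading dose to hit Cmax,ss on first dose: D_load = D_maint·R ≈ 2368 × 1.11558 ≈ 2641.69 mg.

2642 mg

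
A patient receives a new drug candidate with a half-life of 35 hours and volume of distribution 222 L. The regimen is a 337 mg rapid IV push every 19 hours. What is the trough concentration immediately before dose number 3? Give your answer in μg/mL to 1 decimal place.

1.8 μg/mL

f = (1/2)^(τ/t½) = (1/2)^(19/35) ≈ 0.6864.
C₀ = D/Vd = 337/222 ≈ 1.518 μg/mL.
Before the 3rd dose, 2 doses have been given. Superposition: Cmin = C₀·(f + f²).
≈ 1.518 × (0.6864 + 0.4711) ≈ 1.518 × 1.1575 ≈ 1.757 μg/mL.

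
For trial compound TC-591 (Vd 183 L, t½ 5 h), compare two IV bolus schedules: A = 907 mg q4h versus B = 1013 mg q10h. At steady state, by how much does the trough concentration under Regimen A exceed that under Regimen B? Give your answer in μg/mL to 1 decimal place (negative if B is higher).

4.8 μg/mL

Regimen A: f = (1/2)^(4/5) ≈ 0.5743; Cmin,ss = (907/183)·f/(1−f) ≈ 6.686 μg/mL.
Regimen B: f = (1/2)^(10/5) ≈ 0.2500; Cmin,ss = (1013/183)·f/(1−f) ≈ 1.845 μg/mL.
Difference ≈ 6.686 − 1.845 ≈ 4.841 μg/mL.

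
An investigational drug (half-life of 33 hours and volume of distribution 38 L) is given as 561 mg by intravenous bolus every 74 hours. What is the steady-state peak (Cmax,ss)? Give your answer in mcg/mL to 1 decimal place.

18.7 mcg/mL

Over one 74-h interval, 74/33 ≈ 2.2424 half-lives elapse, leaving f ≈ 0.2113 of each dose.
At steady state, accumulation factor R = 1/(1 − e^(−kτ)) ≈ 1.2679.
Each bolus raises the concentration by D/Vd = 561/38 ≈ 14.763 mcg/mL.
Steady-state peak Cmax,ss = C₀·R ≈ 14.763 × 1.2679 ≈ 18.718 mcg/mL.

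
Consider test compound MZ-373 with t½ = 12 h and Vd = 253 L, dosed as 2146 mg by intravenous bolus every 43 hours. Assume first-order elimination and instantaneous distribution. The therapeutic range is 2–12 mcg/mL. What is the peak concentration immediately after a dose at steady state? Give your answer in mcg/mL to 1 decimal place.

τ/t½ = 43/12 ≈ 3.5833, so fraction remaining f = (1/2)^(43/12) ≈ 0.0834.
Accumulation ratio R = 1/(1 − f) ≈ 1/0.9166 ≈ 1.0910.
Single-dose peak C₀ = D/Vd = 2146/253 ≈ 8.482 mcg/mL.
Steady-state peak Cmax,ss = C₀·R ≈ 8.482 × 1.0910 ≈ 9.254 mcg/mL.
Peak 9.3 mcg/mL vs MTC 12 mcg/mL: below toxic threshold.

9.3 mcg/mL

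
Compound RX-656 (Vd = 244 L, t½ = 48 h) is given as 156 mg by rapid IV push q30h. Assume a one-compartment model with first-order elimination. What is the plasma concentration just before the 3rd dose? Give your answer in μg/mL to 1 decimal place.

0.7 μg/mL

f = (1/2)^(τ/t½) = (1/2)^(30/48) ≈ 0.6484.
C₀ = D/Vd = 156/244 ≈ 0.639 μg/mL.
Before the 3rd dose, 2 doses have been given. Superposition: Cmin = C₀·(f + f²).
≈ 0.639 × (0.6484 + 0.4204) ≈ 0.639 × 1.0688 ≈ 0.683 μg/mL.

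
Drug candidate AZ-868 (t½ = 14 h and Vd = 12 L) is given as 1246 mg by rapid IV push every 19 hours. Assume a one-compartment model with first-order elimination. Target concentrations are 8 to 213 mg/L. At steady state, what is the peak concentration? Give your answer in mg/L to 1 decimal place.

τ/t½ = 19/14 ≈ 1.3571, so fraction remaining f = (1/2)^(19/14) ≈ 0.3904.
Accumulation ratio R = 1/(1 − f) ≈ 1/0.6096 ≈ 1.6404.
Single-dose peak C₀ = D/Vd = 1246/12 ≈ 103.833 mg/L.
Steady-state peak Cmax,ss = C₀·R ≈ 103.833 × 1.6404 ≈ 170.328 mg/L.
Peak 170.3 mg/L vs MTC 213 mg/L: below toxic threshold.

170.3 mg/L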